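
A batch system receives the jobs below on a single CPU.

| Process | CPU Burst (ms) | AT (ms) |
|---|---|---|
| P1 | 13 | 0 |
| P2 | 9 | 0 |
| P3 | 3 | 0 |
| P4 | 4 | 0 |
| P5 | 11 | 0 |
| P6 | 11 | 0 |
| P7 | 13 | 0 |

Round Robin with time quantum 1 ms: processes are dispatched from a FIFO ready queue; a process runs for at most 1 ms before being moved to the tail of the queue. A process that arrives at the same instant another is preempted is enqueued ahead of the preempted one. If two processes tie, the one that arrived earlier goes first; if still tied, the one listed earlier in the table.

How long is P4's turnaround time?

24

Timeline: | P1 0-1 | P2 1-2 | P3 2-3 | P4 3-4 | P5 4-5 | P6 5-6 | P7 6-7 | P1 7-8 | P2 8-9 | P3 9-10 | P4 10-11 | P5 11-12 | P6 12-13 | P7 13-14 | P1 14-15 | P2 15-16 | P3 16-17 | P4 17-18 | P5 18-19 | P6 19-20 | P7 20-21 | P1 21-22 | P2 22-23 | P4 23-24 | P5 24-25 | P6 25-26 | P7 26-27 | P1 27-28 | P2 28-29 | P5 29-30 | P6 30-31 | P7 31-32 | P1 32-33 | P2 33-34 | P5 34-35 | P6 35-36 | P7 36-37 | P1 37-38 | P2 38-39 | P5 39-40 | P6 40-41 | P7 41-42 | P1 42-43 | P2 43-44 | P5 44-45 | P6 45-46 | P7 46-47 | P1 47-48 | P2 48-49 | P5 49-50 | P6 50-51 | P7 51-52 | P1 52-53 | P5 53-54 | P6 54-55 | P7 55-56 | P1 56-57 | P5 57-58 | P6 58-59 | P7 59-60 | P1 60-61 | P7 61-62 | P1 62-63 | P7 63-64 |
Completion: P1=63  P2=49  P3=17  P4=24  P5=58  P6=59  P7=64
Turnaround (C−A): P1=63  P2=49  P3=17  P4=24  P5=58  P6=59  P7=64
Turnaround(P4) = completion − arrival = 24 − 0 = 24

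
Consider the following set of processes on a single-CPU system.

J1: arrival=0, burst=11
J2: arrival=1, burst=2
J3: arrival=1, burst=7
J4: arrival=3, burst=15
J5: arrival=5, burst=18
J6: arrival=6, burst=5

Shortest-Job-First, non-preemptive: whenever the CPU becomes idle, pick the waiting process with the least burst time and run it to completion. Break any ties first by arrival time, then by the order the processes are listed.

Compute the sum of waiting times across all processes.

Gantt: | J1 0-11 | J2 11-13 | J6 13-18 | J3 18-25 | J4 25-40 | J5 40-58 |
Completion: J1=11  J2=13  J3=25  J4=40  J5=58  J6=18
Turnaround (C−A): J1=11  J2=12  J3=24  J4=37  J5=53  J6=12
Waiting = turnaround − burst: J1=0, J2=10, J3=17, J4=22, J5=35, J6=7
Total waiting = 0 + 10 + 17 + 22 + 35 + 7 = 91

91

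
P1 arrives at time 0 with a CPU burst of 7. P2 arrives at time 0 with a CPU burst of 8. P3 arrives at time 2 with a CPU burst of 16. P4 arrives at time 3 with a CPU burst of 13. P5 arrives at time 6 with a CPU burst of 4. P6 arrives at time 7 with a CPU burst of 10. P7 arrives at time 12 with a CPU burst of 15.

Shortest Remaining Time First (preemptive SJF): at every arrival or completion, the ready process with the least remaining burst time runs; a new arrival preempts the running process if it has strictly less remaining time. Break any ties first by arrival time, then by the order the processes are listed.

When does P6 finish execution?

29

Timeline: | P1 0-7 | P5 7-11 | P2 11-19 | P6 19-29 | P4 29-42 | P7 42-57 | P3 57-73 |
Completion: P1=7  P2=19  P3=73  P4=42  P5=11  P6=29  P7=57
Turnaround (C−A): P1=7  P2=19  P3=71  P4=39  P5=5  P6=22  P7=45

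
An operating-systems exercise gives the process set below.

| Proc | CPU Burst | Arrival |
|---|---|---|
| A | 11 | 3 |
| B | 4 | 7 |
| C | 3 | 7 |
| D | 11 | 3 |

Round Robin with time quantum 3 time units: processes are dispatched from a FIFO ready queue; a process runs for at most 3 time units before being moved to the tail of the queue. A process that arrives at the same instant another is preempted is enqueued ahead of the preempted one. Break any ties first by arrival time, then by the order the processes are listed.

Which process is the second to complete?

B

Timeline: | idle 0-3 | A 3-6 | D 6-9 | A 9-12 | B 12-15 | C 15-18 | D 18-21 | A 21-24 | B 24-25 | D 25-28 | A 28-30 | D 30-32 |
Completion: A=30  B=25  C=18  D=32
Turnaround (C−A): A=27  B=18  C=11  D=29
Finish order: C → B → A → D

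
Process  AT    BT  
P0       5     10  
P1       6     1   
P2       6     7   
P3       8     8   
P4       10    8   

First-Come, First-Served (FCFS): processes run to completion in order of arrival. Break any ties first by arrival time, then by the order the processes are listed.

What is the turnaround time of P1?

10

Timeline: | idle 0-5 | P0 5-15 | P1 15-16 | P2 16-23 | P3 23-31 | P4 31-39 |
Completion: P0=15  P1=16  P2=23  P3=31  P4=39
Turnaround(P1) = completion − arrival = 16 − 6 = 10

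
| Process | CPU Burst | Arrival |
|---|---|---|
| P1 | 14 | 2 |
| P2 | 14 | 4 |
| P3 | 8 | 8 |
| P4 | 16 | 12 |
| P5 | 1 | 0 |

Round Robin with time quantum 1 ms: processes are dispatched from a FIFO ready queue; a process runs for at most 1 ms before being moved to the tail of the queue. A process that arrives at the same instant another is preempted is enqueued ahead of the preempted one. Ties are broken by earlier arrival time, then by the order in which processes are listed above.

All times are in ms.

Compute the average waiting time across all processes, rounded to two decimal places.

Gantt: | P5 0-1 | idle 1-2 | P1 2-4 | P2 4-5 | P1 5-6 | P2 6-7 | P1 7-8 | P2 8-9 | P3 9-10 | P1 10-11 | P2 11-12 | P3 12-13 | P1 13-14 | P4 14-15 | P2 15-16 | P3 16-17 | P1 17-18 | P4 18-19 | P2 19-20 | P3 20-21 | P1 21-22 | P4 22-23 | P2 23-24 | P3 24-25 | P1 25-26 | P4 26-27 | P2 27-28 | P3 28-29 | P1 29-30 | P4 30-31 | P2 31-32 | P3 32-33 | P1 33-34 | P4 34-35 | P2 35-36 | P3 36-37 | P1 37-38 | P4 38-39 | P2 39-40 | P1 40-41 | P4 41-42 | P2 42-43 | P1 43-44 | P4 44-45 | P2 45-46 | P4 46-47 | P2 47-48 | P4 48-54 |
Completion: P1=44  P2=48  P3=37  P4=54  P5=1
Turnaround (C−A): P1=42  P2=44  P3=29  P4=42  P5=1
Waiting times: P1=28, P2=30, P3=21, P4=26, P5=0
Average waiting = (28+30+21+26+0) / 5 = 105/5 = 21.00

21.00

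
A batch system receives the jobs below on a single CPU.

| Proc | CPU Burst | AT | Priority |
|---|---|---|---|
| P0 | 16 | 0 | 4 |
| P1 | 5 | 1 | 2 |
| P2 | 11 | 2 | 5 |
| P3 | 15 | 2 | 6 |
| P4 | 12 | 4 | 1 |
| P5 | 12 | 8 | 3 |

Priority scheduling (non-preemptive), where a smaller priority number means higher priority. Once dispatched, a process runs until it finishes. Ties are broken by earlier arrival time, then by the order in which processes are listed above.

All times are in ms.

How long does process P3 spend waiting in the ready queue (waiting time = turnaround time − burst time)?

54

Gantt: | P0 0-16 | P4 16-28 | P1 28-33 | P5 33-45 | P2 45-56 | P3 56-71 |
Completion: P0=16  P1=33  P2=56  P3=71  P4=28  P5=45
Turnaround (C−A): P0=16  P1=32  P2=54  P3=69  P4=24  P5=37
Waiting(P3) = turnaround − burst = 69 − 15 = 54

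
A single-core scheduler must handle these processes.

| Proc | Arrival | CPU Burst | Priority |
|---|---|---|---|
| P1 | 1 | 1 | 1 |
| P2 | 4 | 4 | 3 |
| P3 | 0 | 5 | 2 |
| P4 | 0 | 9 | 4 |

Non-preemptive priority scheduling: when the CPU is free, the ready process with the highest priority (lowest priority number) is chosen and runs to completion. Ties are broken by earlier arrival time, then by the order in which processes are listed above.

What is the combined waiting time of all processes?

16

Schedule: | P3 0-5 | P1 5-6 | P2 6-10 | P4 10-19 |
Completion: P1=6  P2=10  P3=5  P4=19
Turnaround (C−A): P1=5  P2=6  P3=5  P4=19
Waiting = turnaround − burst: P1=4, P2=2, P3=0, P4=10
Total waiting = 4 + 2 + 0 + 10 = 16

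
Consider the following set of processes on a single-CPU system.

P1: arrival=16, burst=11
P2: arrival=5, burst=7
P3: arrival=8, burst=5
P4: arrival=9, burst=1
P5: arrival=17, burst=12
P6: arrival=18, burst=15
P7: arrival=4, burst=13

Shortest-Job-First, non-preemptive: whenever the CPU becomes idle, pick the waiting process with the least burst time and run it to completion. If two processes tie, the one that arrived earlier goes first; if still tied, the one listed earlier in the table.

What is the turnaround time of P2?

25

Gantt: | idle 0-4 | P7 4-17 | P4 17-18 | P3 18-23 | P2 23-30 | P1 30-41 | P5 41-53 | P6 53-68 |
Completion: P1=41  P2=30  P3=23  P4=18  P5=53  P6=68  P7=17
Turnaround(P2) = completion − arrival = 30 − 5 = 25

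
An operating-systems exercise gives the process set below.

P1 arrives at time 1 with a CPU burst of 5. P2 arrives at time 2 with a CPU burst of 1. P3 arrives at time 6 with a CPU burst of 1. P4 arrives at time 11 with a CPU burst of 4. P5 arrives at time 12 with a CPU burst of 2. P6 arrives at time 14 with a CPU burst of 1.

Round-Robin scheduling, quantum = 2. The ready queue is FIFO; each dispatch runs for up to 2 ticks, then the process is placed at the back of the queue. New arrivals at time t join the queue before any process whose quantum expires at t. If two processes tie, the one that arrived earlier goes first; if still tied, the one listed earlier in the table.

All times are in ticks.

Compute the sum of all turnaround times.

23

Gantt: | idle 0-1 | P1 1-3 | P2 3-4 | P1 4-6 | P3 6-7 | P1 7-8 | idle 8-11 | P4 11-13 | P5 13-15 | P4 15-17 | P6 17-18 |
Completion: P1=8  P2=4  P3=7  P4=17  P5=15  P6=18
Turnaround = completion − arrival: P1=7, P2=2, P3=1, P4=6, P5=3, P6=4
Total turnaround = 7 + 2 + 1 + 6 + 3 + 4 = 23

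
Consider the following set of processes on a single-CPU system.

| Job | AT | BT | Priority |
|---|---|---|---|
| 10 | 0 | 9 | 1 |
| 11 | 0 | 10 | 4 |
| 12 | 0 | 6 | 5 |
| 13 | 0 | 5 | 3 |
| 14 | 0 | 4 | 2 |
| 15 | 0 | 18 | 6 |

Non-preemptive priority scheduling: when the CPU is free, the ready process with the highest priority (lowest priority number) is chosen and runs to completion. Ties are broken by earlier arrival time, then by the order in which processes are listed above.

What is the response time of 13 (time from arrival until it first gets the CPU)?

Schedule: | 10 0-9 | 14 9-13 | 13 13-18 | 11 18-28 | 12 28-34 | 15 34-52 |
Completion: 10=9  11=28  12=34  13=18  14=13  15=52
Response(13) = first start − arrival = 13 − 0 = 13

13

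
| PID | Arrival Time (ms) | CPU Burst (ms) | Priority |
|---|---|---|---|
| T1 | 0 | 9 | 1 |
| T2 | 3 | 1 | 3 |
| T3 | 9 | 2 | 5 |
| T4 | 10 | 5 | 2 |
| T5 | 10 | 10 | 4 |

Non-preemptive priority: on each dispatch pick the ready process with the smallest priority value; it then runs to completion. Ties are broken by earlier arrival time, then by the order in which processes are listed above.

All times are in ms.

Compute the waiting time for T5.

Gantt: | T1 0-9 | T2 9-10 | T4 10-15 | T5 15-25 | T3 25-27 |
Completion: T1=9  T2=10  T3=27  T4=15  T5=25
Turnaround (C−A): T1=9  T2=7  T3=18  T4=5  T5=15
Waiting(T5) = turnaround − burst = 15 − 10 = 5

5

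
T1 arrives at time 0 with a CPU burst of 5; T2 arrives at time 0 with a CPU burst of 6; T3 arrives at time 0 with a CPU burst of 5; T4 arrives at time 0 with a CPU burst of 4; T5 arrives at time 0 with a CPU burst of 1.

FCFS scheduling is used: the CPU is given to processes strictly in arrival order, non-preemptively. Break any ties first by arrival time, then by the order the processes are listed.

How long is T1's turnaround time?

Schedule: | T1 0-5 | T2 5-11 | T3 11-16 | T4 16-20 | T5 20-21 |
Completion: T1=5  T2=11  T3=16  T4=20  T5=21
Turnaround (C−A): T1=5  T2=11  T3=16  T4=20  T5=21
Turnaround(T1) = completion − arrival = 5 − 0 = 5

5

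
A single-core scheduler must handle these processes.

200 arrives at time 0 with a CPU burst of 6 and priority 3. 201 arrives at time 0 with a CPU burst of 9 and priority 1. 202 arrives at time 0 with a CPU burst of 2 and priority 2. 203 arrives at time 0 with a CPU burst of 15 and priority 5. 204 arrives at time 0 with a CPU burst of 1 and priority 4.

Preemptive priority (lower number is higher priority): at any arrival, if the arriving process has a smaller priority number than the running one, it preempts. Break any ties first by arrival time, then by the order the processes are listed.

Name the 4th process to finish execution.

Timeline: | 201 0-9 | 202 9-11 | 200 11-17 | 204 17-18 | 203 18-33 |
Completion: 200=17  201=9  202=11  203=33  204=18
Finish order: 201 → 202 → 200 → 204 → 203

204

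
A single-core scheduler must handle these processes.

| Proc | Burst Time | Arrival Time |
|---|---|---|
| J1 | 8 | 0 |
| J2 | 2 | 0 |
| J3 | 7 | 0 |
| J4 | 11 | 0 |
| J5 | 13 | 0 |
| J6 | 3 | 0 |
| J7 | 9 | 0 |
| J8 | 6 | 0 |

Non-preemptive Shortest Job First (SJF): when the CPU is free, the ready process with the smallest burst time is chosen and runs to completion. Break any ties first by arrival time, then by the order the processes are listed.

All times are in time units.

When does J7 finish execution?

Schedule: | J2 0-2 | J6 2-5 | J8 5-11 | J3 11-18 | J1 18-26 | J7 26-35 | J4 35-46 | J5 46-59 |
Completion: J1=26  J2=2  J3=18  J4=46  J5=59  J6=5  J7=35  J8=11

35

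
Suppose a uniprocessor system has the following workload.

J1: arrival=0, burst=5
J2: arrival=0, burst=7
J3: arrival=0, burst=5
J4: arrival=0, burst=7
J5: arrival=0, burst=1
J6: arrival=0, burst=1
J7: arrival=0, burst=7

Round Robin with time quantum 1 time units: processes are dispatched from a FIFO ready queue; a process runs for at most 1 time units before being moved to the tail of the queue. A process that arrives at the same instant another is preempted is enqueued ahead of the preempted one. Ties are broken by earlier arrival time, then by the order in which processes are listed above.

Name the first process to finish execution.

Timeline: | J1 0-1 | J2 1-2 | J3 2-3 | J4 3-4 | J5 4-5 | J6 5-6 | J7 6-7 | J1 7-8 | J2 8-9 | J3 9-10 | J4 10-11 | J7 11-12 | J1 12-13 | J2 13-14 | J3 14-15 | J4 15-16 | J7 16-17 | J1 17-18 | J2 18-19 | J3 19-20 | J4 20-21 | J7 21-22 | J1 22-23 | J2 23-24 | J3 24-25 | J4 25-26 | J7 26-27 | J2 27-28 | J4 28-29 | J7 29-30 | J2 30-31 | J4 31-32 | J7 32-33 |
Completion: J1=23  J2=31  J3=25  J4=32  J5=5  J6=6  J7=33
Turnaround (C−A): J1=23  J2=31  J3=25  J4=32  J5=5  J6=6  J7=33
Finish order: J5 → J6 → J1 → J3 → J2 → J4 → J7

J5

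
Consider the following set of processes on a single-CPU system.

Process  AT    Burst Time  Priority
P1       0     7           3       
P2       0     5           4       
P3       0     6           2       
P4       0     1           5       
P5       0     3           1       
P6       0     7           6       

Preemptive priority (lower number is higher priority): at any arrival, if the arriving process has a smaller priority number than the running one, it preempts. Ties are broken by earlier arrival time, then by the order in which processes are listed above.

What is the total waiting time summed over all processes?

Schedule: | P5 0-3 | P3 3-9 | P1 9-16 | P2 16-21 | P4 21-22 | P6 22-29 |
Completion: P1=16  P2=21  P3=9  P4=22  P5=3  P6=29
Turnaround (C−A): P1=16  P2=21  P3=9  P4=22  P5=3  P6=29
Waiting = turnaround − burst: P1=9, P2=16, P3=3, P4=21, P5=0, P6=22
Total waiting = 9 + 16 + 3 + 21 + 0 + 22 = 71

71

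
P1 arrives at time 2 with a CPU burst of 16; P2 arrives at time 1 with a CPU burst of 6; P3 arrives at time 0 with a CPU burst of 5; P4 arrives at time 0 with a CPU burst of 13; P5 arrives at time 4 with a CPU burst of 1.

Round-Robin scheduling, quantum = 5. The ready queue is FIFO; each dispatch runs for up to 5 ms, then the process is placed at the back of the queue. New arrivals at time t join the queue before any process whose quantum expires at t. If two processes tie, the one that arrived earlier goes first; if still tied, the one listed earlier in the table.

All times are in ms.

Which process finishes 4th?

Schedule: | P3 0-5 | P4 5-10 | P2 10-15 | P1 15-20 | P5 20-21 | P4 21-26 | P2 26-27 | P1 27-32 | P4 32-35 | P1 35-41 |
Completion: P1=41  P2=27  P3=5  P4=35  P5=21
Turnaround (C−A): P1=39  P2=26  P3=5  P4=35  P5=17
Finish order: P3 → P5 → P2 → P4 → P1

P4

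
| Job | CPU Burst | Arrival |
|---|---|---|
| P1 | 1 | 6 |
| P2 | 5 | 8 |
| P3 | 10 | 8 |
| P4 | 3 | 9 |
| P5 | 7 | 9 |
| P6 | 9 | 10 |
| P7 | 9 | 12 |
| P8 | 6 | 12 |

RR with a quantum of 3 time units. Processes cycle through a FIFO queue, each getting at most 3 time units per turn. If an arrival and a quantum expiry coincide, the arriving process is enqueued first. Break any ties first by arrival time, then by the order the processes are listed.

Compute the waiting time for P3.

39

Gantt: | idle 0-6 | P1 6-7 | idle 7-8 | P2 8-11 | P3 11-14 | P4 14-17 | P5 17-20 | P6 20-23 | P2 23-25 | P7 25-28 | P8 28-31 | P3 31-34 | P5 34-37 | P6 37-40 | P7 40-43 | P8 43-46 | P3 46-49 | P5 49-50 | P6 50-53 | P7 53-56 | P3 56-57 |
Completion: P1=7  P2=25  P3=57  P4=17  P5=50  P6=53  P7=56  P8=46
Turnaround (C−A): P1=1  P2=17  P3=49  P4=8  P5=41  P6=43  P7=44  P8=34
Waiting(P3) = turnaround − burst = 49 − 10 = 39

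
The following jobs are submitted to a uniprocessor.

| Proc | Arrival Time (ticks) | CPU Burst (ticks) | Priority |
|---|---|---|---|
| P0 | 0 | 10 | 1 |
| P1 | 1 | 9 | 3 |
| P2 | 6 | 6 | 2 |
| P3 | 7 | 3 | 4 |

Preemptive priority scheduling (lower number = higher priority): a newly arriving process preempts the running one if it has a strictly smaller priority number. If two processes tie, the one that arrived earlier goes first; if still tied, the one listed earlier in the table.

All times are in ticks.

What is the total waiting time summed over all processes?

37

Timeline: | P0 0-10 | P2 10-16 | P1 16-25 | P3 25-28 |
Completion: P0=10  P1=25  P2=16  P3=28
Turnaround (C−A): P0=10  P1=24  P2=10  P3=21
Waiting = turnaround − burst: P0=0, P1=15, P2=4, P3=18
Total waiting = 0 + 15 + 4 + 18 = 37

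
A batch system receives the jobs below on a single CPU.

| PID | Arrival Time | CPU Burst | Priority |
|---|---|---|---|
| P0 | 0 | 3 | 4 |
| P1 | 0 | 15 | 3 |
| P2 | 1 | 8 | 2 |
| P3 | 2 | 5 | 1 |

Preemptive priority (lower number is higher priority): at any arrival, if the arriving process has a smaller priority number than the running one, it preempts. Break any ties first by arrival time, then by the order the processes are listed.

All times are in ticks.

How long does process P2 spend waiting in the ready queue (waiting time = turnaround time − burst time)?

Schedule: | P1 0-1 | P2 1-2 | P3 2-7 | P2 7-14 | P1 14-28 | P0 28-31 |
Completion: P0=31  P1=28  P2=14  P3=7
Waiting(P2) = turnaround − burst = 13 − 8 = 5

5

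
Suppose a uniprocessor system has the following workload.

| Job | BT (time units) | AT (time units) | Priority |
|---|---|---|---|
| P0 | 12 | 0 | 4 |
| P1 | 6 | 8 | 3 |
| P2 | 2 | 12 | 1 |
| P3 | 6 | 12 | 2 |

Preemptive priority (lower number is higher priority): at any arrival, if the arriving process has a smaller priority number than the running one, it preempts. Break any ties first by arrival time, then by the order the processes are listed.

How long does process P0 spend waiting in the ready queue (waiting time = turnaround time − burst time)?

14

Schedule: | P0 0-8 | P1 8-12 | P2 12-14 | P3 14-20 | P1 20-22 | P0 22-26 |
Completion: P0=26  P1=22  P2=14  P3=20
Turnaround (C−A): P0=26  P1=14  P2=2  P3=8
Waiting(P0) = turnaround − burst = 26 − 12 = 14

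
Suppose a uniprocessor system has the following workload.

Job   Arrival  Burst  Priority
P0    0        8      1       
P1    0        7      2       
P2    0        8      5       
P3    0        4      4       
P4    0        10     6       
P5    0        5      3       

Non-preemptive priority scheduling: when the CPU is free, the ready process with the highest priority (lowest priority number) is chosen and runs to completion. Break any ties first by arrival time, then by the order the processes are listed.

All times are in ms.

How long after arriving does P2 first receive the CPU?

24

Gantt: | P0 0-8 | P1 8-15 | P5 15-20 | P3 20-24 | P2 24-32 | P4 32-42 |
Completion: P0=8  P1=15  P2=32  P3=24  P4=42  P5=20
Turnaround (C−A): P0=8  P1=15  P2=32  P3=24  P4=42  P5=20
Response(P2) = first start − arrival = 24 − 0 = 24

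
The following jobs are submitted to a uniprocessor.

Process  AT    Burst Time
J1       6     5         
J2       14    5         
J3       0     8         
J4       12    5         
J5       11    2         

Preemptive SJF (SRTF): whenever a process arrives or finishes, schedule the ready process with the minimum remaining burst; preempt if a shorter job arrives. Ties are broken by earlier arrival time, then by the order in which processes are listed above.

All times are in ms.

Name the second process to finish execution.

J1

Schedule: | J3 0-8 | J1 8-13 | J5 13-15 | J4 15-20 | J2 20-25 |
Completion: J1=13  J2=25  J3=8  J4=20  J5=15
Turnaround (C−A): J1=7  J2=11  J3=8  J4=8  J5=4
Finish order: J3 → J1 → J5 → J4 → J2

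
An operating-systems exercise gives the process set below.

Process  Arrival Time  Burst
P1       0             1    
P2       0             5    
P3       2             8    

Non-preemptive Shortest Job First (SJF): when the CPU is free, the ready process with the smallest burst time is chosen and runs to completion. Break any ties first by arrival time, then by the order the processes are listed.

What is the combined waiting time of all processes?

5

Schedule: | P1 0-1 | P2 1-6 | P3 6-14 |
Completion: P1=1  P2=6  P3=14
Waiting = turnaround − burst: P1=0, P2=1, P3=4
Total waiting = 0 + 1 + 4 = 5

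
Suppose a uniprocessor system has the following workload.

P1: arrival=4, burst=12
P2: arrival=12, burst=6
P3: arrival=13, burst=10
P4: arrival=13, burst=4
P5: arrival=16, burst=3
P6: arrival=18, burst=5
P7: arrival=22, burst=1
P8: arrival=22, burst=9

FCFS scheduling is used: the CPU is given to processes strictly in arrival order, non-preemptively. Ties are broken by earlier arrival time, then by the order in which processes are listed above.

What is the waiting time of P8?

23

Timeline: | idle 0-4 | P1 4-16 | P2 16-22 | P3 22-32 | P4 32-36 | P5 36-39 | P6 39-44 | P7 44-45 | P8 45-54 |
Completion: P1=16  P2=22  P3=32  P4=36  P5=39  P6=44  P7=45  P8=54
Waiting(P8) = turnaround − burst = 32 − 9 = 23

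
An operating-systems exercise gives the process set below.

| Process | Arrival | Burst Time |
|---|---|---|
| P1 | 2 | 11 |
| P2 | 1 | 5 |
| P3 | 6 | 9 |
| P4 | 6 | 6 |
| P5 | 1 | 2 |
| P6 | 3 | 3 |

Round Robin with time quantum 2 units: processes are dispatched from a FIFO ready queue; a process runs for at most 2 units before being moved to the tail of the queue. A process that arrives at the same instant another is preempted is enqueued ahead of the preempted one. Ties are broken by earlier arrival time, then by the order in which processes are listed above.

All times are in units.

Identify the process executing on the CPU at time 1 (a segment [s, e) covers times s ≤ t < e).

Schedule: | idle 0-1 | P2 1-3 | P5 3-5 | P1 5-7 | P6 7-9 | P2 9-11 | P3 11-13 | P4 13-15 | P1 15-17 | P6 17-18 | P2 18-19 | P3 19-21 | P4 21-23 | P1 23-25 | P3 25-27 | P4 27-29 | P1 29-31 | P3 31-33 | P1 33-35 | P3 35-36 | P1 36-37 |
Completion: P1=37  P2=19  P3=36  P4=29  P5=5  P6=18
Turnaround (C−A): P1=35  P2=18  P3=30  P4=23  P5=4  P6=15

P2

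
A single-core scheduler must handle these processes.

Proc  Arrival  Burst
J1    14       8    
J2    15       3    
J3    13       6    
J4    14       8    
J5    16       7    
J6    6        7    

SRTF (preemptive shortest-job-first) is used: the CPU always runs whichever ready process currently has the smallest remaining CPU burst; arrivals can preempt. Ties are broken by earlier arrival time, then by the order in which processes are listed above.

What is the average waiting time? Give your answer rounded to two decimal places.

7.83

Schedule: | idle 0-6 | J6 6-13 | J3 13-15 | J2 15-18 | J3 18-22 | J5 22-29 | J1 29-37 | J4 37-45 |
Completion: J1=37  J2=18  J3=22  J4=45  J5=29  J6=13
Waiting times: J1=15, J2=0, J3=3, J4=23, J5=6, J6=0
Average waiting = (15+0+3+23+6+0) / 6 = 47/6 = 7.83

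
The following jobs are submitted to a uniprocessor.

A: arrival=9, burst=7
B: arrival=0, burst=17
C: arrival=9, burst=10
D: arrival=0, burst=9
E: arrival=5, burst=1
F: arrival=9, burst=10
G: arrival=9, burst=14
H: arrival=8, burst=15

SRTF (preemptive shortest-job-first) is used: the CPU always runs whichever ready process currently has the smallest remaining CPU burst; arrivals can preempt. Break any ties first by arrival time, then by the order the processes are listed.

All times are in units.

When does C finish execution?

27

Schedule: | D 0-5 | E 5-6 | D 6-10 | A 10-17 | C 17-27 | F 27-37 | G 37-51 | H 51-66 | B 66-83 |
Completion: A=17  B=83  C=27  D=10  E=6  F=37  G=51  H=66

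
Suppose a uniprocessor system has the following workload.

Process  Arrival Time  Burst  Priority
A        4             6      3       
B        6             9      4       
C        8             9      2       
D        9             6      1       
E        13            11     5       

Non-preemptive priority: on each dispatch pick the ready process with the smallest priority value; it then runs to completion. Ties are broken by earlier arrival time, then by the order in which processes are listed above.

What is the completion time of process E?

45

Gantt: | idle 0-4 | A 4-10 | D 10-16 | C 16-25 | B 25-34 | E 34-45 |
Completion: A=10  B=34  C=25  D=16  E=45
Turnaround (C−A): A=6  B=28  C=17  D=7  E=32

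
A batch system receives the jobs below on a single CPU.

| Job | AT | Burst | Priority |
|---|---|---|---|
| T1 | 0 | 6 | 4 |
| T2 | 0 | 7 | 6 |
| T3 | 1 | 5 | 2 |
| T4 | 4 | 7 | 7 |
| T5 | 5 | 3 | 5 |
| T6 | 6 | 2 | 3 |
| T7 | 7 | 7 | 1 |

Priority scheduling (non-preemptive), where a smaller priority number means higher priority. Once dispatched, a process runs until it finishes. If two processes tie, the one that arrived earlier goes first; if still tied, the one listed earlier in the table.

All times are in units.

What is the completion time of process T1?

6

Timeline: | T1 0-6 | T3 6-11 | T7 11-18 | T6 18-20 | T5 20-23 | T2 23-30 | T4 30-37 |
Completion: T1=6  T2=30  T3=11  T4=37  T5=23  T6=20  T7=18
Turnaround (C−A): T1=6  T2=30  T3=10  T4=33  T5=18  T6=14  T7=11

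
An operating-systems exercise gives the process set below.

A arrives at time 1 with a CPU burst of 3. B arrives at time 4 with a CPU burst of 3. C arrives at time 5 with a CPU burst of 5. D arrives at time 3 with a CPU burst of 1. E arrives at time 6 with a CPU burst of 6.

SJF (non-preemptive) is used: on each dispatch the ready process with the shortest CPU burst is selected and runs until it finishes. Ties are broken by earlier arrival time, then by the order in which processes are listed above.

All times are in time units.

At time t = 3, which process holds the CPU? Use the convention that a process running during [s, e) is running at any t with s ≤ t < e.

A

Schedule: | idle 0-1 | A 1-4 | D 4-5 | B 5-8 | C 8-13 | E 13-19 |
Completion: A=4  B=8  C=13  D=5  E=19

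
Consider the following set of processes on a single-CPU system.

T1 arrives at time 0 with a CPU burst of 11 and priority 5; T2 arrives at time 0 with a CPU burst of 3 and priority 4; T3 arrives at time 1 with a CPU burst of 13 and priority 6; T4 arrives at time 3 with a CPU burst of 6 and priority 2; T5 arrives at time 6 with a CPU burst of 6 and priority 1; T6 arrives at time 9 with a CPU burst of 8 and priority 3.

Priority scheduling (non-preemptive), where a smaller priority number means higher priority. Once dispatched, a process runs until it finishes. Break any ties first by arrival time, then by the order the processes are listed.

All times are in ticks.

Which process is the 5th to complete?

Gantt: | T2 0-3 | T4 3-9 | T5 9-15 | T6 15-23 | T1 23-34 | T3 34-47 |
Completion: T1=34  T2=3  T3=47  T4=9  T5=15  T6=23
Turnaround (C−A): T1=34  T2=3  T3=46  T4=6  T5=9  T6=14
Finish order: T2 → T4 → T5 → T6 → T1 → T3

T1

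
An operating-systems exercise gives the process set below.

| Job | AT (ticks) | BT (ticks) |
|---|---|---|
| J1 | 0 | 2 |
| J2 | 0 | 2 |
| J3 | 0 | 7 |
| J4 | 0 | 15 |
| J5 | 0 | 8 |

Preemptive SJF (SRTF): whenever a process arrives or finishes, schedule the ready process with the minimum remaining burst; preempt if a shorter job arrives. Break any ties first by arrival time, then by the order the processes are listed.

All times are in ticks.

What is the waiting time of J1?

Gantt: | J1 0-2 | J2 2-4 | J3 4-11 | J5 11-19 | J4 19-34 |
Completion: J1=2  J2=4  J3=11  J4=34  J5=19
Waiting(J1) = turnaround − burst = 2 − 2 = 0

0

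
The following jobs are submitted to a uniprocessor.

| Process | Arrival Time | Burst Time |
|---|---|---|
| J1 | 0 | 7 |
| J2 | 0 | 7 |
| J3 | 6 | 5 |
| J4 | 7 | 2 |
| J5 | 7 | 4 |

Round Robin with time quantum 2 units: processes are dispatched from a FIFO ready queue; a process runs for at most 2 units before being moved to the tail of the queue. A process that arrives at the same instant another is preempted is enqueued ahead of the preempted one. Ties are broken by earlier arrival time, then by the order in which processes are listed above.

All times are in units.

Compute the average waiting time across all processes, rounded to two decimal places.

12.40

Timeline: | J1 0-2 | J2 2-4 | J1 4-6 | J2 6-8 | J3 8-10 | J1 10-12 | J4 12-14 | J5 14-16 | J2 16-18 | J3 18-20 | J1 20-21 | J5 21-23 | J2 23-24 | J3 24-25 |
Completion: J1=21  J2=24  J3=25  J4=14  J5=23
Waiting times: J1=14, J2=17, J3=14, J4=5, J5=12
Average waiting = (14+17+14+5+12) / 5 = 62/5 = 12.40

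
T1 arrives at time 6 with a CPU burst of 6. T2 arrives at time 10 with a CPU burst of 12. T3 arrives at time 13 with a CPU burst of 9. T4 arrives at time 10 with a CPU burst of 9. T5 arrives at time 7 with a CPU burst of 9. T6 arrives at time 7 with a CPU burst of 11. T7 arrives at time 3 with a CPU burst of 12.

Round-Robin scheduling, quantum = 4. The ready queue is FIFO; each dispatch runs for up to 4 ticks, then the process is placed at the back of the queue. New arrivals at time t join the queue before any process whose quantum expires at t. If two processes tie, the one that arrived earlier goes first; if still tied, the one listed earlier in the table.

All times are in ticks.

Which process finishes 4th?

T6

Gantt: | idle 0-3 | T7 3-7 | T1 7-11 | T5 11-15 | T6 15-19 | T7 19-23 | T2 23-27 | T4 27-31 | T1 31-33 | T3 33-37 | T5 37-41 | T6 41-45 | T7 45-49 | T2 49-53 | T4 53-57 | T3 57-61 | T5 61-62 | T6 62-65 | T2 65-69 | T4 69-70 | T3 70-71 |
Completion: T1=33  T2=69  T3=71  T4=70  T5=62  T6=65  T7=49
Turnaround (C−A): T1=27  T2=59  T3=58  T4=60  T5=55  T6=58  T7=46
Finish order: T1 → T7 → T5 → T6 → T2 → T4 → T3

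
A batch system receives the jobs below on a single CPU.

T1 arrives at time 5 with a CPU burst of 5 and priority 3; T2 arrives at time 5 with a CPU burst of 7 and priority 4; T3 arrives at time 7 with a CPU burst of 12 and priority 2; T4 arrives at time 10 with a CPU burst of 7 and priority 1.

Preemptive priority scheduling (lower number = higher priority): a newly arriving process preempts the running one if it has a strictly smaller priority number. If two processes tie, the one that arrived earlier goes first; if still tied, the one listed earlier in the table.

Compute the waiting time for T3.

Timeline: | idle 0-5 | T1 5-7 | T3 7-10 | T4 10-17 | T3 17-26 | T1 26-29 | T2 29-36 |
Completion: T1=29  T2=36  T3=26  T4=17
Waiting(T3) = turnaround − burst = 19 − 12 = 7

7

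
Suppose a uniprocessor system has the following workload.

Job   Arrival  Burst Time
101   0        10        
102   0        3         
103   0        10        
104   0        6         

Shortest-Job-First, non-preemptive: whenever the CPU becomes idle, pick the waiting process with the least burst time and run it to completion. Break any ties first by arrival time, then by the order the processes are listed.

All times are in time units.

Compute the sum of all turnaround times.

Schedule: | 102 0-3 | 104 3-9 | 101 9-19 | 103 19-29 |
Completion: 101=19  102=3  103=29  104=9
Turnaround (C−A): 101=19  102=3  103=29  104=9
Turnaround = completion − arrival: 101=19, 102=3, 103=29, 104=9
Total turnaround = 19 + 3 + 29 + 9 = 60

60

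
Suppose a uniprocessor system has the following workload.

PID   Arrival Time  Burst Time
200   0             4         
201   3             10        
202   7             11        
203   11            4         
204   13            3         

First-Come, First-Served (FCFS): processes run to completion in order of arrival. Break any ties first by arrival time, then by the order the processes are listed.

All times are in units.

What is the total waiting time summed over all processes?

Schedule: | 200 0-4 | 201 4-14 | 202 14-25 | 203 25-29 | 204 29-32 |
Completion: 200=4  201=14  202=25  203=29  204=32
Waiting = turnaround − burst: 200=0, 201=1, 202=7, 203=14, 204=16
Total waiting = 0 + 1 + 7 + 14 + 16 = 38

38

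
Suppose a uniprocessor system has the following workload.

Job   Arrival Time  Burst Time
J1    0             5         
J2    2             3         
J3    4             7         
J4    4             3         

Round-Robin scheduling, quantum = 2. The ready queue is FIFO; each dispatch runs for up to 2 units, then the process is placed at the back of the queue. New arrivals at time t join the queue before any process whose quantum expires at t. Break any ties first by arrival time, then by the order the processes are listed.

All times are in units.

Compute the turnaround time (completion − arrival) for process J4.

Gantt: | J1 0-2 | J2 2-4 | J1 4-6 | J3 6-8 | J4 8-10 | J2 10-11 | J1 11-12 | J3 12-14 | J4 14-15 | J3 15-18 |
Completion: J1=12  J2=11  J3=18  J4=15
Turnaround(J4) = completion − arrival = 15 − 4 = 11

11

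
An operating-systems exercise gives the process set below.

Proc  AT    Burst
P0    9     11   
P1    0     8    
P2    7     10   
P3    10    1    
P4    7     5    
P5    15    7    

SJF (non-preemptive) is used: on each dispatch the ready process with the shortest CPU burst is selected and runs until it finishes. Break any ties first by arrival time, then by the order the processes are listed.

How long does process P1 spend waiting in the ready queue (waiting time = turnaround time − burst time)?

0

Timeline: | P1 0-8 | P4 8-13 | P3 13-14 | P2 14-24 | P5 24-31 | P0 31-42 |
Completion: P0=42  P1=8  P2=24  P3=14  P4=13  P5=31
Turnaround (C−A): P0=33  P1=8  P2=17  P3=4  P4=6  P5=16
Waiting(P1) = turnaround − burst = 8 − 8 = 0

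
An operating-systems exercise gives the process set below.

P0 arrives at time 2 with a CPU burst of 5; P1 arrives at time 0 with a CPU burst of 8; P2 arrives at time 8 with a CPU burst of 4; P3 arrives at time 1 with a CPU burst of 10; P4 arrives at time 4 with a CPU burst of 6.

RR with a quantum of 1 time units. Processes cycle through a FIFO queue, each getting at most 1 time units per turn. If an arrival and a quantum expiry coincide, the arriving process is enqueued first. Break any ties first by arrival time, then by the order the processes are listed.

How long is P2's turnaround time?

Timeline: | P1 0-1 | P3 1-2 | P1 2-3 | P0 3-4 | P3 4-5 | P1 5-6 | P4 6-7 | P0 7-8 | P3 8-9 | P1 9-10 | P4 10-11 | P2 11-12 | P0 12-13 | P3 13-14 | P1 14-15 | P4 15-16 | P2 16-17 | P0 17-18 | P3 18-19 | P1 19-20 | P4 20-21 | P2 21-22 | P0 22-23 | P3 23-24 | P1 24-25 | P4 25-26 | P2 26-27 | P3 27-28 | P1 28-29 | P4 29-30 | P3 30-33 |
Completion: P0=23  P1=29  P2=27  P3=33  P4=30
Turnaround(P2) = completion − arrival = 27 − 8 = 19

19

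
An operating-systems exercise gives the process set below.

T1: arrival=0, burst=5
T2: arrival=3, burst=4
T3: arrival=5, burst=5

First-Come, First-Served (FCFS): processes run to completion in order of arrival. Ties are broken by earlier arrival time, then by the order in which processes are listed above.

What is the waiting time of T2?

Schedule: | T1 0-5 | T2 5-9 | T3 9-14 |
Completion: T1=5  T2=9  T3=14
Waiting(T2) = turnaround − burst = 6 − 4 = 2

2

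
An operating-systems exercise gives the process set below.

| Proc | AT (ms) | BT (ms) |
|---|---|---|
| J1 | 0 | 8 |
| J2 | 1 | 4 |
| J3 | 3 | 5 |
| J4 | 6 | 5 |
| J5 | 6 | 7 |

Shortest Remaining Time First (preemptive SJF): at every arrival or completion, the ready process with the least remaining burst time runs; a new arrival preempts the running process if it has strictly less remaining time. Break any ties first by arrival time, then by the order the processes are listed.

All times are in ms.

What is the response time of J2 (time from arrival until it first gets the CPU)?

0

Timeline: | J1 0-1 | J2 1-5 | J3 5-10 | J4 10-15 | J1 15-22 | J5 22-29 |
Completion: J1=22  J2=5  J3=10  J4=15  J5=29
Turnaround (C−A): J1=22  J2=4  J3=7  J4=9  J5=23
Response(J2) = first start − arrival = 1 − 1 = 0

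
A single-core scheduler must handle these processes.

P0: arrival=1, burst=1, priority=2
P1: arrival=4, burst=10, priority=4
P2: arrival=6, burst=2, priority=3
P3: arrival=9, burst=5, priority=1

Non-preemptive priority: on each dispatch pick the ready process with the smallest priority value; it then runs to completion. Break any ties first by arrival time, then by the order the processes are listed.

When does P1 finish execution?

Schedule: | idle 0-1 | P0 1-2 | idle 2-4 | P1 4-14 | P3 14-19 | P2 19-21 |
Completion: P0=2  P1=14  P2=21  P3=19

14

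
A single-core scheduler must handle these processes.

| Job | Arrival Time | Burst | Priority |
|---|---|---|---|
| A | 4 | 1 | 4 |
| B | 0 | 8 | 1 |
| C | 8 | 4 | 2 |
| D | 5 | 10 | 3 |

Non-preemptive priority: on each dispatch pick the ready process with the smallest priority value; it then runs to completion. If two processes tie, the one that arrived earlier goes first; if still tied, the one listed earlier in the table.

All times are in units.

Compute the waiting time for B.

Schedule: | B 0-8 | C 8-12 | D 12-22 | A 22-23 |
Completion: A=23  B=8  C=12  D=22
Waiting(B) = turnaround − burst = 8 − 8 = 0

0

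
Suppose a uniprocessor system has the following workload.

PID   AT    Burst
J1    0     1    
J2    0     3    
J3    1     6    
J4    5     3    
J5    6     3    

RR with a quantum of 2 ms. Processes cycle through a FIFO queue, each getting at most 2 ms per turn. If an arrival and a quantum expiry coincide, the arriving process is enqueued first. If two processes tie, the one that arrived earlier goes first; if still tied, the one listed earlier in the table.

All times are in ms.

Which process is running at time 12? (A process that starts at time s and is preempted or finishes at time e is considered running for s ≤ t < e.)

J4

Gantt: | J1 0-1 | J2 1-3 | J3 3-5 | J2 5-6 | J4 6-8 | J3 8-10 | J5 10-12 | J4 12-13 | J3 13-15 | J5 15-16 |
Completion: J1=1  J2=6  J3=15  J4=13  J5=16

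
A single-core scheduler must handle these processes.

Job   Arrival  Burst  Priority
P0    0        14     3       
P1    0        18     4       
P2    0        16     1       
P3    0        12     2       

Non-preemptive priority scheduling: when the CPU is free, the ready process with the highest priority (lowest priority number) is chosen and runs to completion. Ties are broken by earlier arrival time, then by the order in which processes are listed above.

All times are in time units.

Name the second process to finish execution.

Timeline: | P2 0-16 | P3 16-28 | P0 28-42 | P1 42-60 |
Completion: P0=42  P1=60  P2=16  P3=28
Turnaround (C−A): P0=42  P1=60  P2=16  P3=28
Finish order: P2 → P3 → P0 → P1

P3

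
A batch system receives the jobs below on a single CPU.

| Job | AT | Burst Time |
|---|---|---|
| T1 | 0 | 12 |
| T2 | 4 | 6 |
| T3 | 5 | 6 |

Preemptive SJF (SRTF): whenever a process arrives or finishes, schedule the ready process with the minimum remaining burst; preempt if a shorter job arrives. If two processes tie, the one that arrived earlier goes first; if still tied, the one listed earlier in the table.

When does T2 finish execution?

Gantt: | T1 0-4 | T2 4-10 | T3 10-16 | T1 16-24 |
Completion: T1=24  T2=10  T3=16
Turnaround (C−A): T1=24  T2=6  T3=11

10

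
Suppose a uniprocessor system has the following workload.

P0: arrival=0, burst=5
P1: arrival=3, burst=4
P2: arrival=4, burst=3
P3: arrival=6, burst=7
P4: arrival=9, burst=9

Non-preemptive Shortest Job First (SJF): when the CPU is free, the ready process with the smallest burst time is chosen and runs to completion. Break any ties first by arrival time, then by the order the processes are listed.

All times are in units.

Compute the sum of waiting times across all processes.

Gantt: | P0 0-5 | P2 5-8 | P1 8-12 | P3 12-19 | P4 19-28 |
Completion: P0=5  P1=12  P2=8  P3=19  P4=28
Turnaround (C−A): P0=5  P1=9  P2=4  P3=13  P4=19
Waiting = turnaround − burst: P0=0, P1=5, P2=1, P3=6, P4=10
Total waiting = 0 + 5 + 1 + 6 + 10 = 22

22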